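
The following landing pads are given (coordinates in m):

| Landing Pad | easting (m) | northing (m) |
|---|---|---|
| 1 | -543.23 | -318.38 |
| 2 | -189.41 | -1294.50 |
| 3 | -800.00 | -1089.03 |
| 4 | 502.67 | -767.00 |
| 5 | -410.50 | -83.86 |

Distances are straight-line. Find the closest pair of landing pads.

Pairwise distances:
1–2: 1038.27 m
1–3: 812.30 m
1–4: 1138.05 m
1–5: 269.48 m
2–3: 644.23 m
2–4: 870.19 m
2–5: 1230.66 m
3–4: 1341.88 m
3–5: 1078.00 m
4–5: 1140.42 m
Closest pair: 1–5 at 269.48 m.

1 and 5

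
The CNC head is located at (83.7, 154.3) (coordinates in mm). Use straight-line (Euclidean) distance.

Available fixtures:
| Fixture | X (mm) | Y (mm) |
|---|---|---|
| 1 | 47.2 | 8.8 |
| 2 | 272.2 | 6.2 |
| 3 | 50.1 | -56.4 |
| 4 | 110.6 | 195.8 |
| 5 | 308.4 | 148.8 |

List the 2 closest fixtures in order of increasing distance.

Distances from (83.7, 154.3):
1: √((-36.5)² + (-145.5)²) = √(1332.250 + 21170.250) = 150.0 mm
2: √((188.5)² + (-148.1)²) = √(35532.250 + 21933.610) = 239.7 mm
3: √((-33.6)² + (-210.7)²) = √(1128.960 + 44394.490) = 213.4 mm
4: √((26.9)² + (41.5)²) = √(723.610 + 1722.250) = 49.5 mm
5: √((224.7)² + (-5.5)²) = √(50490.090 + 30.250) = 224.8 mm
Sorted: 4 (49.5 mm) < 1 (150.0 mm) < 3 (213.4 mm) < 5 (224.8 mm) < …

4, 1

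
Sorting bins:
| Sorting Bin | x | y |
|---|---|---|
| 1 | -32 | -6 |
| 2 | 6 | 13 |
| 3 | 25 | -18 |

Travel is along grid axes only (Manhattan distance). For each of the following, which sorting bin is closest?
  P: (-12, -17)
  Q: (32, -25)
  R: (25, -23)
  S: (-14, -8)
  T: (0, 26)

P at (-12, -17):
  1: 31
  2: 48
  3: 38
  → nearest: 1 (31)
Q at (32, -25):
  1: 83
  2: 64
  3: 14
  → nearest: 3 (14)
R at (25, -23):
  1: 74
  2: 55
  3: 5
  → nearest: 3 (5)
S at (-14, -8):
  1: 20
  2: 41
  3: 49
  → nearest: 1 (20)
T at (0, 26):
  1: 64
  2: 19
  3: 69
  → nearest: 2 (19)

P→1; Q→3; R→3; S→1; T→2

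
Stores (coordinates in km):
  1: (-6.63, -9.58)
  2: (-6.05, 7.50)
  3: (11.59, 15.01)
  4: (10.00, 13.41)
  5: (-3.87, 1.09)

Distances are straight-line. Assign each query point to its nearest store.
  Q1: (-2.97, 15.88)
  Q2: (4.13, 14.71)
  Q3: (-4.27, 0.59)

Q1 at (-2.97, 15.88):
  1: √((-3.66)² + (-25.46)²) = √(13.3956 + 648.2116) = 25.72 km
  2: √((-3.08)² + (-8.38)²) = √(9.4864 + 70.2244) = 8.93 km
  3: √((14.56)² + (-0.87)²) = √(211.9936 + 0.7569) = 14.59 km
  4: √((12.97)² + (-2.47)²) = √(168.2209 + 6.1009) = 13.20 km
  5: √((-0.90)² + (-14.79)²) = √(0.8100 + 218.7441) = 14.82 km
  → nearest: 2 (8.93 km)
Q2 at (4.13, 14.71):
  1: √((-10.76)² + (-24.29)²) = √(115.7776 + 590.0041) = 26.57 km
  2: √((-10.18)² + (-7.21)²) = √(103.6324 + 51.9841) = 12.47 km
  3: √((7.46)² + (0.30)²) = √(55.6516 + 0.0900) = 7.47 km
  4: √((5.87)² + (-1.30)²) = √(34.4569 + 1.6900) = 6.01 km
  5: √((-8.00)² + (-13.62)²) = √(64.0000 + 185.5044) = 15.80 km
  → nearest: 4 (6.01 km)
Q3 at (-4.27, 0.59):
  1: √((-2.36)² + (-10.17)²) = √(5.5696 + 103.4289) = 10.44 km
  2: √((-1.78)² + (6.91)²) = √(3.1684 + 47.7481) = 7.14 km
  3: √((15.86)² + (14.42)²) = √(251.5396 + 207.9364) = 21.44 km
  4: √((14.27)² + (12.82)²) = √(203.6329 + 164.3524) = 19.18 km
  5: √((0.40)² + (0.50)²) = √(0.1600 + 0.2500) = 0.64 km
  → nearest: 5 (0.64 km)

Q1→2; Q2→4; Q3→5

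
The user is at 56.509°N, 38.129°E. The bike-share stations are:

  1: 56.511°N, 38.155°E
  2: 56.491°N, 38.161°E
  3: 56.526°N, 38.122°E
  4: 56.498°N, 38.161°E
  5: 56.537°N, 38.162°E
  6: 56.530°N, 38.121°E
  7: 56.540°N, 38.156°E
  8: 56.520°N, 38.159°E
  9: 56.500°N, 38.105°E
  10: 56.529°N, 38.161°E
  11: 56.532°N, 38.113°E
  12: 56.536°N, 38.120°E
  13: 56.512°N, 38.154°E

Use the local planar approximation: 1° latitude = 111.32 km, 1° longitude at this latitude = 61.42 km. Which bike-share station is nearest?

Distances from 56.509°N, 38.129°E:
1: 1.612 km
2: 2.807 km
3: 1.941 km
4: 2.316 km
5: 3.718 km
6: 2.389 km
7: 3.829 km
8: 2.212 km
9: 1.782 km
10: 2.970 km
11: 2.742 km
12: 3.056 km
13: 1.571 km
Minimum: 13 at 1.571 km.

13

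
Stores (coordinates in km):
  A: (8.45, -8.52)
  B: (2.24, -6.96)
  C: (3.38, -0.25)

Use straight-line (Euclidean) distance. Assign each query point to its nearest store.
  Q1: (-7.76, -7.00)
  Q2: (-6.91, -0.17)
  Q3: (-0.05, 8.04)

Q1 at (-7.76, -7.00):
  A: 16.28 km
  B: 10.00 km
  C: 13.03 km
  → nearest: B (10.00 km)
Q2 at (-6.91, -0.17):
  A: 17.48 km
  B: 11.39 km
  C: 10.29 km
  → nearest: C (10.29 km)
Q3 at (-0.05, 8.04):
  A: 18.61 km
  B: 15.17 km
  C: 8.97 km
  → nearest: C (8.97 km)

Q1→B; Q2→C; Q3→C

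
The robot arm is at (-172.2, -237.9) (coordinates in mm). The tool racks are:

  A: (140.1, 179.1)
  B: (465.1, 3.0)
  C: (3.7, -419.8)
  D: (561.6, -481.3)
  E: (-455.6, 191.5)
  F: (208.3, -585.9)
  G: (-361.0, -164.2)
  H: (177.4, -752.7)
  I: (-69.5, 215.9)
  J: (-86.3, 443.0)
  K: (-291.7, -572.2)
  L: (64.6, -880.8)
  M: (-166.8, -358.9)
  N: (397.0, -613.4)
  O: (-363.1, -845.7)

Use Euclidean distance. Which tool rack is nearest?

Distances from (-172.2, -237.9):
A: 521.0 mm
B: 681.3 mm
C: 253.0 mm
D: 773.1 mm
E: 514.5 mm
F: 515.6 mm
G: 202.7 mm
H: 622.3 mm
I: 465.3 mm
J: 686.3 mm
K: 355.0 mm
L: 685.1 mm
M: 121.1 mm
N: 681.9 mm
O: 637.1 mm
Minimum: M at 121.1 mm.

M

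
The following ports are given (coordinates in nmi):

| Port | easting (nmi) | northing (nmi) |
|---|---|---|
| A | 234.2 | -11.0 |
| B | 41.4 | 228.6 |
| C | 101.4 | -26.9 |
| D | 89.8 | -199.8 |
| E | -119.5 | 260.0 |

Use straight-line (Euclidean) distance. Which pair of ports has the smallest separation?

A and C

Pairwise distances:
A–B: 307.5 nmi
A–C: 133.7 nmi
A–D: 237.7 nmi
A–E: 445.6 nmi
B–C: 262.5 nmi
B–D: 431.1 nmi
B–E: 163.9 nmi
C–D: 173.3 nmi
C–E: 362.1 nmi
D–E: 505.2 nmi
Closest pair: A–C at 133.7 nmi.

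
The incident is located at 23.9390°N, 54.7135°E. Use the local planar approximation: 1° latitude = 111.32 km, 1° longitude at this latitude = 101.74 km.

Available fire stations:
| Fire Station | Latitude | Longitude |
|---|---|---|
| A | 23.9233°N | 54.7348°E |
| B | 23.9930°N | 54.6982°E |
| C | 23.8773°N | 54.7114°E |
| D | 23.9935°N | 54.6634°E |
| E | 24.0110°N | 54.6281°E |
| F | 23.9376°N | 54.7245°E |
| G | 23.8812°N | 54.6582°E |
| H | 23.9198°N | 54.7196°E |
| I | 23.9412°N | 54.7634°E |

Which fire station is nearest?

F

Distances from 23.9390°N, 54.7135°E:
A: √((-0.0157·111.32)² + (0.0213·101.74)²) = √(3.054539 + 4.696158) = 2.7840 km
B: √((0.0540·111.32)² + (-0.0153·101.74)²) = √(36.135487 + 2.423072) = 6.2096 km
C: √((-0.0617·111.32)² + (-0.0021·101.74)²) = √(47.175523 + 0.045648) = 6.8718 km
D: √((0.0545·111.32)² + (-0.0501·101.74)²) = √(36.807761 + 25.981183) = 7.9239 km
E: √((0.0720·111.32)² + (-0.0854·101.74)²) = √(64.240866 + 75.491700) = 11.8209 km
F: √((-0.0014·111.32)² + (0.0110·101.74)²) = √(0.024289 + 1.252474) = 1.1299 km
G: √((-0.0578·111.32)² + (-0.0553·101.74)²) = √(41.400165 + 31.654374) = 8.5472 km
H: √((-0.0192·111.32)² + (0.0061·101.74)²) = √(4.568239 + 0.385162) = 2.2256 km
I: √((0.0022·111.32)² + (0.0499·101.74)²) = √(0.059978 + 25.774162) = 5.0827 km
Minimum: F at 1.1299 km.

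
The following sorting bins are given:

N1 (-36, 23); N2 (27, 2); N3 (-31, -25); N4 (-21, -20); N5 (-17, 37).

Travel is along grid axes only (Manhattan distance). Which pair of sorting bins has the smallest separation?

Pairwise distances:
N1–N2: |63| + |-21| = 63 + 21 = 84
N1–N3: |5| + |-48| = 5 + 48 = 53
N1–N4: |15| + |-43| = 15 + 43 = 58
N1–N5: |19| + |14| = 19 + 14 = 33
N2–N3: |-58| + |-27| = 58 + 27 = 85
N2–N4: |-48| + |-22| = 48 + 22 = 70
N2–N5: |-44| + |35| = 44 + 35 = 79
N3–N4: |10| + |5| = 10 + 5 = 15
N3–N5: |14| + |62| = 14 + 62 = 76
N4–N5: |4| + |57| = 4 + 57 = 61
Closest pair: N3–N4 at 15.

N3 and N4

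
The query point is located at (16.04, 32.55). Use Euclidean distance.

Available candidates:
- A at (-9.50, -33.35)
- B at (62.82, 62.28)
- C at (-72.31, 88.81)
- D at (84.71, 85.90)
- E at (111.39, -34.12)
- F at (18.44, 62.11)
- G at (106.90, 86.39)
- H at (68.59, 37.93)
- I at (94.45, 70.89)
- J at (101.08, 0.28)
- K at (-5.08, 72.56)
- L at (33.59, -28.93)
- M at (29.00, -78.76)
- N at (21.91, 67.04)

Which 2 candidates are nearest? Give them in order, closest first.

Distances from (16.04, 32.55):
A: √((-25.54)² + (-65.90)²) = √(652.2916 + 4342.8100) = 70.68
B: √((46.78)² + (29.73)²) = √(2188.3684 + 883.8729) = 55.43
C: √((-88.35)² + (56.26)²) = √(7805.7225 + 3165.1876) = 104.74
D: √((68.67)² + (53.35)²) = √(4715.5689 + 2846.2225) = 86.96
E: √((95.35)² + (-66.67)²) = √(9091.6225 + 4444.8889) = 116.35
F: √((2.40)² + (29.56)²) = √(5.7600 + 873.7936) = 29.66
G: √((90.86)² + (53.84)²) = √(8255.5396 + 2898.7456) = 105.61
H: √((52.55)² + (5.38)²) = √(2761.5025 + 28.9444) = 52.82
I: √((78.41)² + (38.34)²) = √(6148.1281 + 1469.9556) = 87.28
J: √((85.04)² + (-32.27)²) = √(7231.8016 + 1041.3529) = 90.96
K: √((-21.12)² + (40.01)²) = √(446.0544 + 1600.8001) = 45.24
L: √((17.55)² + (-61.48)²) = √(308.0025 + 3779.7904) = 63.94
M: √((12.96)² + (-111.31)²) = √(167.9616 + 12389.9161) = 112.06
N: √((5.87)² + (34.49)²) = √(34.4569 + 1189.5601) = 34.99
Sorted: F (29.66) < N (34.99) < K (45.24) < H (52.82) < …

F, N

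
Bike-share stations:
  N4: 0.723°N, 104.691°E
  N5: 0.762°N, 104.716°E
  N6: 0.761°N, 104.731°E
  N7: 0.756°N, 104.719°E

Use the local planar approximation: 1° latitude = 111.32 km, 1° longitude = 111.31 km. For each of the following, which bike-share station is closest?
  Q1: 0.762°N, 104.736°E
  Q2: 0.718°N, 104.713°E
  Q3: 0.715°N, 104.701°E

Q1 at 0.762°N, 104.736°E:
  N4: 6.629 km
  N5: 2.226 km
  N6: 0.568 km
  N7: 2.007 km
  → nearest: N6 (0.568 km)
Q2 at 0.718°N, 104.713°E:
  N4: 2.511 km
  N5: 4.909 km
  N6: 5.189 km
  N7: 4.283 km
  → nearest: N4 (2.511 km)
Q3 at 0.715°N, 104.701°E:
  N4: 1.426 km
  N5: 5.492 km
  N6: 6.113 km
  N7: 4.985 km
  → nearest: N4 (1.426 km)

Q1→N6; Q2→N4; Q3→N4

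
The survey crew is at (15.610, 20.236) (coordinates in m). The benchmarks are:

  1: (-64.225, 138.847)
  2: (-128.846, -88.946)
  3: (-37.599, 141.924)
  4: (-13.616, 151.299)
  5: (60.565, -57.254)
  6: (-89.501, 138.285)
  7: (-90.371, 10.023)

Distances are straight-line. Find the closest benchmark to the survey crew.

Distances from (15.610, 20.236):
1: 142.976 m
2: 181.075 m
3: 132.813 m
4: 134.282 m
5: 89.586 m
6: 158.063 m
7: 106.472 m
Minimum: 5 at 89.586 m.

5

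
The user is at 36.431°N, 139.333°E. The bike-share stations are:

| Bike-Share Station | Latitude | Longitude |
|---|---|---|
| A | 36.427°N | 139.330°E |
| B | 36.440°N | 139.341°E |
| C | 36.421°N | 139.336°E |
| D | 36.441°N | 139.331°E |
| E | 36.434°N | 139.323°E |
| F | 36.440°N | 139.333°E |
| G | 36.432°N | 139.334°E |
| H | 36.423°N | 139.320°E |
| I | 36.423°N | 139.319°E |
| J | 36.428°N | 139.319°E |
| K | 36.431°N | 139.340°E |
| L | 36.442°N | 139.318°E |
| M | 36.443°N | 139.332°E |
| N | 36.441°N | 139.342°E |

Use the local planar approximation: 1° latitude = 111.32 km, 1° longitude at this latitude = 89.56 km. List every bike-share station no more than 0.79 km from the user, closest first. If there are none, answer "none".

G, A, K

Distances from 36.431°N, 139.333°E:
A: 0.520 km
B: 1.232 km
C: 1.145 km
D: 1.128 km
E: 0.956 km
F: 1.002 km
G: 0.143 km
H: 1.466 km
I: 1.538 km
J: 1.298 km
K: 0.627 km
L: 1.818 km
M: 1.339 km
N: 1.374 km
Threshold 0.79 km: G (0.143 km), A (0.520 km), K (0.627 km) are within range.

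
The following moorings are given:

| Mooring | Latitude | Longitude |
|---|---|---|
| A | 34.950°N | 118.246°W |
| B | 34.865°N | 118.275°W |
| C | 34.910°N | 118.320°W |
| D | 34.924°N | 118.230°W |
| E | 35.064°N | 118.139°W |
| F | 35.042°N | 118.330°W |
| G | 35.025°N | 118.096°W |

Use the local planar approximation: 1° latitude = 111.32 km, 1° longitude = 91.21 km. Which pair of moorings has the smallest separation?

A and D

Pairwise distances:
A–D: √((-0.026·111.32)² + (0.016·91.21)²) = √(8.37709 + 2.12973) = 3.241 km
E–G: √((-0.039·111.32)² + (0.043·91.21)²) = √(18.84845 + 15.38232) = 5.851 km
B–C: √((0.045·111.32)² + (-0.045·91.21)²) = √(25.09409 + 16.84651) = 6.476 km
B–D: √((0.059·111.32)² + (0.045·91.21)²) = √(43.13705 + 16.84651) = 7.745 km
A–C: √((-0.040·111.32)² + (-0.074·91.21)²) = √(19.82743 + 45.55629) = 8.086 km
C–D: √((0.014·111.32)² + (0.090·91.21)²) = √(2.42886 + 67.38604) = 8.356 km
A–B: √((-0.085·111.32)² + (-0.029·91.21)²) = √(89.53323 + 6.99650) = 9.825 km
A–F: √((0.092·111.32)² + (-0.084·91.21)²) = √(104.88709 + 58.70073) = 12.790 km
C–F: √((0.132·111.32)² + (-0.010·91.21)²) = √(215.92069 + 0.83193) = 14.723 km
D–F: √((0.118·111.32)² + (-0.100·91.21)²) = √(172.54819 + 83.19264) = 15.992 km
A–E: √((0.114·111.32)² + (0.107·91.21)²) = √(161.04828 + 95.24725) = 16.009 km
A–G: √((0.075·111.32)² + (0.150·91.21)²) = √(69.70580 + 187.18344) = 16.028 km
D–G: √((0.101·111.32)² + (0.134·91.21)²) = √(126.41224 + 149.38071) = 16.607 km
E–F: √((-0.022·111.32)² + (-0.191·91.21)²) = √(5.99780 + 303.49507) = 17.592 km
D–E: √((0.140·111.32)² + (0.091·91.21)²) = √(242.88599 + 68.89183) = 17.657 km
B–F: √((0.177·111.32)² + (-0.055·91.21)²) = √(388.23343 + 25.16577) = 20.332 km
F–G: √((-0.017·111.32)² + (0.234·91.21)²) = √(3.58133 + 455.52963) = 21.427 km
C–E: √((0.154·111.32)² + (0.181·91.21)²) = √(293.89205 + 272.54741) = 23.800 km
C–G: √((0.115·111.32)² + (0.224·91.21)²) = √(163.88608 + 417.42740) = 24.110 km
B–G: √((0.160·111.32)² + (0.179·91.21)²) = √(317.23885 + 266.55754) = 24.162 km
B–E: √((0.199·111.32)² + (0.136·91.21)²) = √(490.74123 + 153.87311) = 25.389 km
Closest pair: A–D at 3.241 km.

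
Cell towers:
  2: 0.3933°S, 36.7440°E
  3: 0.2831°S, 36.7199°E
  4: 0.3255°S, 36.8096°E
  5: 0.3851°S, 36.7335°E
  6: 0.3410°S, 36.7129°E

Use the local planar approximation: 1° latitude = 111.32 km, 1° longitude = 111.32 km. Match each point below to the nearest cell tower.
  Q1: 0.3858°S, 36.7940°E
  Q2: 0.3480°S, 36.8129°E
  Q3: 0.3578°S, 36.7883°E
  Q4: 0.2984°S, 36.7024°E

Q1 at 0.3858°S, 36.7940°E:
  2: √((-0.0075·111.32)² + (-0.0500·111.32)²) = √(0.697058 + 30.980356) = 5.6283 km
  3: √((0.1027·111.32)² + (-0.0741·111.32)²) = √(130.703520 + 68.042899) = 14.0977 km
  4: √((0.0603·111.32)² + (0.0156·111.32)²) = √(45.058945 + 3.015752) = 6.9336 km
  5: √((0.0007·111.32)² + (-0.0605·111.32)²) = √(0.006072 + 45.358339) = 6.7353 km
  6: √((0.0448·111.32)² + (-0.0811·111.32)²) = √(24.871525 + 81.505723) = 10.3139 km
  → nearest: 2 (5.6283 km)
Q2 at 0.3480°S, 36.8129°E:
  2: √((-0.0453·111.32)² + (-0.0689·111.32)²) = √(25.429791 + 58.828102) = 9.1792 km
  3: √((0.0649·111.32)² + (-0.0930·111.32)²) = √(52.195828 + 107.179640) = 12.6244 km
  4: √((0.0225·111.32)² + (-0.0033·111.32)²) = √(6.273522 + 0.134950) = 2.5315 km
  5: √((-0.0371·111.32)² + (-0.0794·111.32)²) = √(17.056669 + 78.124527) = 9.7561 km
  6: √((0.0070·111.32)² + (-0.1000·111.32)²) = √(0.607215 + 123.921424) = 11.1592 km
  → nearest: 4 (2.5315 km)
Q3 at 0.3578°S, 36.7883°E:
  2: √((-0.0355·111.32)² + (-0.0443·111.32)²) = √(15.617197 + 24.319456) = 6.3195 km
  3: √((0.0747·111.32)² + (-0.0684·111.32)²) = √(69.149270 + 57.977382) = 11.2750 km
  4: √((0.0323·111.32)² + (0.0213·111.32)²) = √(12.928598 + 5.622191) = 4.3071 km
  5: √((-0.0273·111.32)² + (-0.0548·111.32)²) = √(9.235740 + 37.214099) = 6.8154 km
  6: √((0.0168·111.32)² + (-0.0754·111.32)²) = √(3.497558 + 70.451312) = 8.5994 km
  → nearest: 4 (4.3071 km)
Q4 at 0.2984°S, 36.7024°E:
  2: √((-0.0949·111.32)² + (0.0416·111.32)²) = √(111.603758 + 21.445346) = 11.5347 km
  3: √((0.0153·111.32)² + (0.0175·111.32)²) = √(2.900877 + 3.795094) = 2.5877 km
  4: √((-0.0271·111.32)² + (0.1072·111.32)²) = √(9.100913 + 142.408518) = 12.3089 km
  5: √((-0.0867·111.32)² + (0.0311·111.32)²) = √(93.150371 + 11.985804) = 10.2536 km
  6: √((-0.0426·111.32)² + (0.0105·111.32)²) = √(22.488764 + 1.366234) = 4.8842 km
  → nearest: 3 (2.5877 km)

Q1→2; Q2→4; Q3→4; Q4→3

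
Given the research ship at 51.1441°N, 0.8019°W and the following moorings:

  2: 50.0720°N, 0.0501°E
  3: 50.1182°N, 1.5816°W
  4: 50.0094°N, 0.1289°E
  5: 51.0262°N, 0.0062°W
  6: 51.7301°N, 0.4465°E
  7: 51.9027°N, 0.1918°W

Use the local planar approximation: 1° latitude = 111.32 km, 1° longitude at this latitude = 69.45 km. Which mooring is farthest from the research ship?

Distances from 51.1441°N, 0.8019°W:
2: √((-1.0721·111.32)² + (0.8520·69.45)²) = √(14243.508771 + 3501.254578) = 133.2095 km
3: √((-1.0259·111.32)² + (-0.7797·69.45)²) = √(13042.368149 + 2932.240370) = 126.3907 km
4: √((-1.1347·111.32)² + (0.9308·69.45)²) = √(15955.429710 + 4178.854493) = 141.8953 km
5: √((-0.1179·111.32)² + (0.7957·69.45)²) = √(172.255860 + 3053.818462) = 56.7985 km
6: √((0.5860·111.32)² + (1.2484·69.45)²) = √(4255.412132 + 7517.129294) = 108.5013 km
7: √((0.7586·111.32)² + (0.6101·69.45)²) = √(7131.355260 + 1795.339351) = 94.4812 km
Maximum: 4 at 141.8953 km.

4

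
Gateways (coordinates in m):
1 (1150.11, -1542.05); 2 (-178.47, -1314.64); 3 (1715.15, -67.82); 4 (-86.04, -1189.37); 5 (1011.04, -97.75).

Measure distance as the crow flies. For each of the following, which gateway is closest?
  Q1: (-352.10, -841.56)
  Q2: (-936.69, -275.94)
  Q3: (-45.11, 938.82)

Q1→4; Q2→4; Q3→5

Q1 at (-352.10, -841.56):
  1: 1657.50 m
  2: 503.94 m
  3: 2207.31 m
  4: 437.90 m
  5: 1552.87 m
  → nearest: 4 (437.90 m)
Q2 at (-936.69, -275.94):
  1: 2440.85 m
  2: 1286.00 m
  3: 2659.99 m
  4: 1248.18 m
  5: 1955.86 m
  → nearest: 4 (1248.18 m)
Q3 at (-45.11, 938.82):
  1: 2753.77 m
  2: 2257.40 m
  3: 2027.77 m
  4: 2128.58 m
  5: 1479.84 m
  → nearest: 5 (1479.84 m)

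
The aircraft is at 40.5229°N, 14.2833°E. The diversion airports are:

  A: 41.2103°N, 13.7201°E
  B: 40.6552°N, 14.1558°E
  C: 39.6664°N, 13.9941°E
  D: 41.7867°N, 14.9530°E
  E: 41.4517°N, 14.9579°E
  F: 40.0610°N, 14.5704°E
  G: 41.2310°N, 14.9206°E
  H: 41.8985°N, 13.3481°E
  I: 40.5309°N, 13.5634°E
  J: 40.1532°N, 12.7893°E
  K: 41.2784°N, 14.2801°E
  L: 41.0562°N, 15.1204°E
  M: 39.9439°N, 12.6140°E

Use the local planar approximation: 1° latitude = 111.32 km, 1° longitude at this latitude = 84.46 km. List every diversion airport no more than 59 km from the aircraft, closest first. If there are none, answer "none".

Distances from 40.5229°N, 14.2833°E:
A: √((0.6874·111.32)² + (-0.5632·84.46)²) = √(5855.519761 + 2262.702447) = 90.1012 km
B: √((0.1323·111.32)² + (-0.1275·84.46)²) = √(216.903262 + 115.963823) = 18.2446 km
C: √((-0.8565·111.32)² + (-0.2892·84.46)²) = √(9090.779626 + 596.621269) = 98.4246 km
D: √((1.2638·111.32)² + (0.6697·84.46)²) = √(19792.611372 + 3199.357358) = 151.6310 km
E: √((0.9288·111.32)² + (0.6746·84.46)²) = √(10690.322545 + 3246.346166) = 118.0537 km
F: √((-0.4619·111.32)² + (0.2871·84.46)²) = √(2643.883532 + 587.988103) = 56.8496 km
G: √((0.7081·111.32)² + (0.6373·84.46)²) = √(6213.489719 + 2897.276816) = 95.4503 km
H: √((1.3756·111.32)² + (-0.9352·84.46)²) = √(23449.345721 + 6238.944905) = 172.3029 km
I: √((0.0080·111.32)² + (-0.7199·84.46)²) = √(0.793097 + 3696.974894) = 60.8093 km
J: √((-0.3697·111.32)² + (-1.4940·84.46)²) = √(1693.734354 + 15922.210057) = 132.7251 km
K: √((0.7555·111.32)² + (-0.0032·84.46)²) = √(7073.190137 + 0.073047) = 84.1027 km
L: √((0.5333·111.32)² + (0.8371·84.46)²) = √(3524.435465 + 4998.697295) = 92.3208 km
M: √((-0.5790·111.32)² + (-1.6693·84.46)²) = √(4154.354210 + 19877.920115) = 155.0235 km
Threshold 59 km: B (18.2446 km), F (56.8496 km) are within range.

B, F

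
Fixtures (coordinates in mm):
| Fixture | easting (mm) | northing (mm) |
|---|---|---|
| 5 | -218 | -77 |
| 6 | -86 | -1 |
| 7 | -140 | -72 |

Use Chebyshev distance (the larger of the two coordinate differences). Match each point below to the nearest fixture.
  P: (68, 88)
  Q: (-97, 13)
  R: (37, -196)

P at (68, 88):
  5: max(|-286|, |-165|) = 286 mm
  6: max(|-154|, |-89|) = 154 mm
  7: max(|-208|, |-160|) = 208 mm
  → nearest: 6 (154 mm)
Q at (-97, 13):
  5: max(|-121|, |-90|) = 121 mm
  6: max(|11|, |-14|) = 14 mm
  7: max(|-43|, |-85|) = 85 mm
  → nearest: 6 (14 mm)
R at (37, -196):
  5: max(|-255|, |119|) = 255 mm
  6: max(|-123|, |195|) = 195 mm
  7: max(|-177|, |124|) = 177 mm
  → nearest: 7 (177 mm)

P→6; Q→6; R→7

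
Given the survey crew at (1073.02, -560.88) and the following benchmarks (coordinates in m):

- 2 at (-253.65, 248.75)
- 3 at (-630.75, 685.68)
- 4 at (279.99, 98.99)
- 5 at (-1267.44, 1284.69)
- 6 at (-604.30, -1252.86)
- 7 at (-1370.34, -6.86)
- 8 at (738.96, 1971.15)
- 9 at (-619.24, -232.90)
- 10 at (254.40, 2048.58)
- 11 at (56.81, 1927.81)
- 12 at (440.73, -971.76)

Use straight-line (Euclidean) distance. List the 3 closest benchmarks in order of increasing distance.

Distances from (1073.02, -560.88):
2: √((-1326.67)² + (809.63)²) = √(1760053.2889 + 655500.7369) = 1554.21 m
3: √((-1703.77)² + (1246.56)²) = √(2902832.2129 + 1553911.8336) = 2111.10 m
4: √((-793.03)² + (659.87)²) = √(628896.5809 + 435428.4169) = 1031.66 m
5: √((-2340.46)² + (1845.57)²) = √(5477753.0116 + 3406128.6249) = 2980.58 m
6: √((-1677.32)² + (-691.98)²) = √(2813402.3824 + 478836.3204) = 1814.45 m
7: √((-2443.36)² + (554.02)²) = √(5970008.0896 + 306938.1604) = 2505.38 m
8: √((-334.06)² + (2532.03)²) = √(111596.0836 + 6411175.9209) = 2553.97 m
9: √((-1692.26)² + (327.98)²) = √(2863743.9076 + 107570.8804) = 1723.75 m
10: √((-818.62)² + (2609.46)²) = √(670138.7044 + 6809281.4916) = 2734.85 m
11: √((-1016.21)² + (2488.69)²) = √(1032682.7641 + 6193577.9161) = 2688.17 m
12: √((-632.29)² + (-410.88)²) = √(399790.6441 + 168822.3744) = 754.06 m
Sorted: 12 (754.06 m) < 4 (1031.66 m) < 2 (1554.21 m) < 9 (1723.75 m) < 6 (1814.45 m) < …

12, 4, 2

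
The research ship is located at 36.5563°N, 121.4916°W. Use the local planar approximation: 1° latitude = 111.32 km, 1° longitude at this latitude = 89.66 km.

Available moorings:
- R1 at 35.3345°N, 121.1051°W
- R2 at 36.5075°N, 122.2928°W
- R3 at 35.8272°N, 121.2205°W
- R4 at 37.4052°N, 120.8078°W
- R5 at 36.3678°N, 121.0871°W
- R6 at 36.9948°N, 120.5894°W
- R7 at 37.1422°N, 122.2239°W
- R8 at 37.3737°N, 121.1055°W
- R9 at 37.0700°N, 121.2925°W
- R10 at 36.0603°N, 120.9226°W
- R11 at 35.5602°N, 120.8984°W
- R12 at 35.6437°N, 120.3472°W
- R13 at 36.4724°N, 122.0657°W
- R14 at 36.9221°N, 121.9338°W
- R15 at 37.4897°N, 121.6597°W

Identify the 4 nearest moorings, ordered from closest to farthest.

R5, R13, R14, R9

Distances from 36.5563°N, 121.4916°W:
R1: √((-1.2218·111.32)² + (0.3865·89.66)²) = √(18498.931188 + 1200.871300) = 140.3560 km
R2: √((-0.0488·111.32)² + (-0.8012·89.66)²) = √(29.511144 + 5160.352278) = 72.0407 km
R3: √((-0.7291·111.32)² + (0.2711·89.66)²) = √(6587.499447 + 590.821790) = 84.7250 km
R4: √((0.8489·111.32)² + (0.6838·89.66)²) = √(8930.164572 + 3758.855771) = 112.6456 km
R5: √((-0.1885·111.32)² + (0.4045·89.66)²) = √(440.320702 + 1315.329380) = 41.9005 km
R6: √((0.4385·111.32)² + (0.9022·89.66)²) = √(2382.789023 + 6543.394650) = 94.4785 km
R7: √((0.5859·111.32)² + (-0.7323·89.66)²) = √(4253.959896 + 4310.975328) = 92.5469 km
R8: √((0.8174·111.32)² + (0.3861·89.66)²) = √(8279.720225 + 1198.386953) = 97.3556 km
R9: √((0.5137·111.32)² + (0.1991·89.66)²) = √(3270.133832 + 318.669126) = 59.9066 km
R10: √((-0.4960·111.32)² + (0.5690·89.66)²) = √(3048.665305 + 2602.687354) = 75.1755 km
R11: √((-0.9961·111.32)² + (0.5932·89.66)²) = √(12295.672174 + 2828.783784) = 122.9815 km
R12: √((-0.9126·111.32)² + (1.1444·89.66)²) = √(10320.656510 + 10528.176748) = 144.3913 km
R13: √((-0.0839·111.32)² + (-0.5741·89.66)²) = √(87.230893 + 2649.552704) = 52.3143 km
R14: √((0.3658·111.32)² + (-0.4422·89.66)²) = √(1658.188113 + 1571.936309) = 56.8342 km
R15: √((0.9334·111.32)² + (-0.1681·89.66)²) = √(10796.475123 + 227.160542) = 104.9935 km
Sorted: R5 (41.9005 km) < R13 (52.3143 km) < R14 (56.8342 km) < R9 (59.9066 km) < R2 (72.0407 km) < R10 (75.1755 km) < …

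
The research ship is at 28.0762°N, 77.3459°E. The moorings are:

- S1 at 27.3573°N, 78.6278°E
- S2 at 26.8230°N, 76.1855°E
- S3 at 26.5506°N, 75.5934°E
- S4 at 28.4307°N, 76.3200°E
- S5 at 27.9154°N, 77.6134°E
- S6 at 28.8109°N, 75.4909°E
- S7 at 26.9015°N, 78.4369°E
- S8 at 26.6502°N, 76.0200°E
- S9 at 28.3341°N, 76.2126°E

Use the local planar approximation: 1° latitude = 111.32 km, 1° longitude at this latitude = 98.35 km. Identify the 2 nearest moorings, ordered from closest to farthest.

Distances from 28.0762°N, 77.3459°E:
S1: √((-0.7189·111.32)² + (1.2819·98.35)²) = √(6404.472461 + 15894.871585) = 149.3296 km
S2: √((-1.2532·111.32)² + (-1.1604·98.35)²) = √(19461.986535 + 13024.593230) = 180.2403 km
S3: √((-1.5256·111.32)² + (-1.7525·98.35)²) = √(28842.158251 + 29707.409433) = 241.9702 km
S4: √((0.3545·111.32)² + (-1.0259·98.35)²) = √(1557.323633 + 10180.258084) = 108.3401 km
S5: √((-0.1608·111.32)² + (0.2675·98.35)²) = √(320.419165 + 692.143749) = 31.8208 km
S6: √((0.7347·111.32)² + (-1.8550·98.35)²) = √(6689.081309 + 33284.079941) = 199.9329 km
S7: √((-1.1747·111.32)² + (1.0910·98.35)²) = √(17100.166256 + 11513.257810) = 169.1550 km
S8: √((-1.4260·111.32)² + (-1.3259·98.35)²) = √(25199.124159 + 17004.750717) = 205.4358 km
S9: √((0.2579·111.32)² + (-1.1333·98.35)²) = √(824.231256 + 12423.343861) = 115.0981 km
Sorted: S5 (31.8208 km) < S4 (108.3401 km) < S9 (115.0981 km) < S1 (149.3296 km) < …

S5, S4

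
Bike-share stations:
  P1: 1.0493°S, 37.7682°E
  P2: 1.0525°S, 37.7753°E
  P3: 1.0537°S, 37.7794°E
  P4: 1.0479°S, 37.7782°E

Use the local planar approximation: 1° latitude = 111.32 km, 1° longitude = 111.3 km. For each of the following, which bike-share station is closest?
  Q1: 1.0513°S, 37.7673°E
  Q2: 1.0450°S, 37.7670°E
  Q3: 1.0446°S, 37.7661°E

Q1 at 1.0513°S, 37.7673°E:
  P1: √((0.0020·111.32)² + (0.0009·111.3)²) = √(0.049569 + 0.010034) = 0.2441 km
  P2: √((-0.0012·111.32)² + (0.0080·111.3)²) = √(0.017845 + 0.792812) = 0.9004 km
  P3: √((-0.0024·111.32)² + (0.0121·111.3)²) = √(0.071379 + 1.813682) = 1.3730 km
  P4: √((0.0034·111.32)² + (0.0109·111.3)²) = √(0.143253 + 1.471781) = 1.2708 km
  → nearest: P1 (0.2441 km)
Q2 at 1.0450°S, 37.7670°E:
  P1: √((-0.0043·111.32)² + (0.0012·111.3)²) = √(0.229131 + 0.017838) = 0.4970 km
  P2: √((-0.0075·111.32)² + (0.0083·111.3)²) = √(0.697058 + 0.853388) = 1.2452 km
  P3: √((-0.0087·111.32)² + (0.0124·111.3)²) = √(0.937961 + 1.904731) = 1.6860 km
  P4: √((-0.0029·111.32)² + (0.0112·111.3)²) = √(0.104218 + 1.553912) = 1.2877 km
  → nearest: P1 (0.4970 km)
Q3 at 1.0446°S, 37.7661°E:
  P1: √((-0.0047·111.32)² + (0.0021·111.3)²) = √(0.273742 + 0.054630) = 0.5730 km
  P2: √((-0.0079·111.32)² + (0.0092·111.3)²) = √(0.773394 + 1.048494) = 1.3498 km
  P3: √((-0.0091·111.32)² + (0.0133·111.3)²) = √(1.026193 + 2.191258) = 1.7937 km
  P4: √((-0.0033·111.32)² + (0.0121·111.3)²) = √(0.134950 + 1.813682) = 1.3959 km
  → nearest: P1 (0.5730 km)

Q1→P1; Q2→P1; Q3→P1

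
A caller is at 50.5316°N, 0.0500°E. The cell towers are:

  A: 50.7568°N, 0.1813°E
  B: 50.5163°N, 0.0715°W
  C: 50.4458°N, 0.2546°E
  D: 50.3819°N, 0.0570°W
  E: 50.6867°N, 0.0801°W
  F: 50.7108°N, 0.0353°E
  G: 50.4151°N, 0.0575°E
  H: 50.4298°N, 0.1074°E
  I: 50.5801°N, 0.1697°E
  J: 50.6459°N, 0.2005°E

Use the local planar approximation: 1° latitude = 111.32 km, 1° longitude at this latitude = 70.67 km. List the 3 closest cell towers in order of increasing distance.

B, I, H

Distances from 50.5316°N, 0.0500°E:
A: √((0.2252·111.32)² + (0.1313·70.67)²) = √(628.467998 + 86.099303) = 26.7314 km
B: √((-0.0153·111.32)² + (-0.1215·70.67)²) = √(2.900877 + 73.726351) = 8.7537 km
C: √((-0.0858·111.32)² + (0.2046·70.67)²) = √(91.226491 + 209.065052) = 17.3289 km
D: √((-0.1497·111.32)² + (-0.1070·70.67)²) = √(277.709026 + 57.179156) = 18.3000 km
E: √((0.1551·111.32)² + (-0.1301·70.67)²) = √(298.105501 + 84.532707) = 19.5611 km
F: √((0.1792·111.32)² + (-0.0147·70.67)²) = √(397.944408 + 1.079207) = 19.9756 km
G: √((-0.1165·111.32)² + (0.0075·70.67)²) = √(168.189255 + 0.280927) = 12.9796 km
H: √((-0.1018·111.32)² + (0.0574·70.67)²) = √(128.422746 + 16.454852) = 12.0365 km
I: √((0.0485·111.32)² + (0.1197·70.67)²) = √(29.149417 + 71.558048) = 10.0353 km
J: √((0.1143·111.32)² + (0.1505·70.67)²) = √(161.897020 + 113.120986) = 16.5837 km
Sorted: B (8.7537 km) < I (10.0353 km) < H (12.0365 km) < G (12.9796 km) < J (16.5837 km) < …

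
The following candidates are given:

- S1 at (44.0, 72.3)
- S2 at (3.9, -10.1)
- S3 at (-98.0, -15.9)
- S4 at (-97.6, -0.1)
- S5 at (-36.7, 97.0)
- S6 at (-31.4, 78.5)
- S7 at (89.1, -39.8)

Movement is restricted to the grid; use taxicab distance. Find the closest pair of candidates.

Pairwise distances:
S3–S4: |0.4| + |15.8| = 0.4 + 15.8 = 16.2
S5–S6: |5.3| + |-18.5| = 5.3 + 18.5 = 23.8
S1–S6: |-75.4| + |6.2| = 75.4 + 6.2 = 81.6
S1–S5: |-80.7| + |24.7| = 80.7 + 24.7 = 105.4
S2–S3: |-101.9| + |-5.8| = 101.9 + 5.8 = 107.7
S2–S4: |-101.5| + |10.0| = 101.5 + 10.0 = 111.5
S2–S7: |85.2| + |-29.7| = 85.2 + 29.7 = 114.9
S1–S2: |-40.1| + |-82.4| = 40.1 + 82.4 = 122.5
S2–S6: |-35.3| + |88.6| = 35.3 + 88.6 = 123.9
S4–S6: |66.2| + |78.6| = 66.2 + 78.6 = 144.8
S2–S5: |-40.6| + |107.1| = 40.6 + 107.1 = 147.7
S1–S7: |45.1| + |-112.1| = 45.1 + 112.1 = 157.2
S4–S5: |60.9| + |97.1| = 60.9 + 97.1 = 158.0
S3–S6: |66.6| + |94.4| = 66.6 + 94.4 = 161.0
S3–S5: |61.3| + |112.9| = 61.3 + 112.9 = 174.2
S3–S7: |187.1| + |-23.9| = 187.1 + 23.9 = 211.0
S1–S4: |-141.6| + |-72.4| = 141.6 + 72.4 = 214.0
S4–S7: |186.7| + |-39.7| = 186.7 + 39.7 = 226.4
S1–S3: |-142.0| + |-88.2| = 142.0 + 88.2 = 230.2
S6–S7: |120.5| + |-118.3| = 120.5 + 118.3 = 238.8
S5–S7: |125.8| + |-136.8| = 125.8 + 136.8 = 262.6
Closest pair: S3–S4 at 16.2.

S3 and S4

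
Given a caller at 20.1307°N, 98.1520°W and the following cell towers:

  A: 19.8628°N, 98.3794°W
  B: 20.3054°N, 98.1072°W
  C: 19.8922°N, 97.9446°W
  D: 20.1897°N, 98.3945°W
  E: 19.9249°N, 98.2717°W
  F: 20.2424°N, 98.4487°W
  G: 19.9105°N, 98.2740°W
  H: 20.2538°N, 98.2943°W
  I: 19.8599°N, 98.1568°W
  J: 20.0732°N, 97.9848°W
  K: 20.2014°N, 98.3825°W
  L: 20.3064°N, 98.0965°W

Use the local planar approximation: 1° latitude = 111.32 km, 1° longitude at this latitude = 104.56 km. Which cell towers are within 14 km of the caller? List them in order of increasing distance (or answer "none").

Distances from 20.1307°N, 98.1520°W:
A: 38.1410 km
B: 20.0038 km
C: 34.2807 km
D: 26.1926 km
E: 26.1055 km
F: 33.4221 km
G: 27.6332 km
H: 20.2279 km
I: 30.1496 km
J: 18.6174 km
K: 25.3536 km
L: 20.4016 km
Threshold 14 km: none within range.

none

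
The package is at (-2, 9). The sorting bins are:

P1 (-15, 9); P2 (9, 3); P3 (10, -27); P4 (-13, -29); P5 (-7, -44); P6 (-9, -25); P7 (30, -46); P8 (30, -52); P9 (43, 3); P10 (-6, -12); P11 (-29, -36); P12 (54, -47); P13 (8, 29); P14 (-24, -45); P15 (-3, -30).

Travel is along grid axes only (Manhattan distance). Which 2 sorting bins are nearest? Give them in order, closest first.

Distances from (-2, 9):
P1: |-13| + |0| = 13 + 0 = 13
P2: |11| + |-6| = 11 + 6 = 17
P3: |12| + |-36| = 12 + 36 = 48
P4: |-11| + |-38| = 11 + 38 = 49
P5: |-5| + |-53| = 5 + 53 = 58
P6: |-7| + |-34| = 7 + 34 = 41
P7: |32| + |-55| = 32 + 55 = 87
P8: |32| + |-61| = 32 + 61 = 93
P9: |45| + |-6| = 45 + 6 = 51
P10: |-4| + |-21| = 4 + 21 = 25
P11: |-27| + |-45| = 27 + 45 = 72
P12: |56| + |-56| = 56 + 56 = 112
P13: |10| + |20| = 10 + 20 = 30
P14: |-22| + |-54| = 22 + 54 = 76
P15: |-1| + |-39| = 1 + 39 = 40
Sorted: P1 (13) < P2 (17) < P10 (25) < P13 (30) < …

P1, P2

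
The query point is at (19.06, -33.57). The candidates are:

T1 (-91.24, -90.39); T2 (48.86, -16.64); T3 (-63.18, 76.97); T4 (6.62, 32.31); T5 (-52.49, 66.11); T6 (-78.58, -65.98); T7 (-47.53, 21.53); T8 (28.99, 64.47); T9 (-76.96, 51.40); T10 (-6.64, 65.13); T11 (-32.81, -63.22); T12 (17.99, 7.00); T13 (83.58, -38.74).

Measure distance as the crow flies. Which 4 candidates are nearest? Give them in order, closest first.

T2, T12, T11, T13

Distances from (19.06, -33.57):
T1: √((-110.30)² + (-56.82)²) = √(12166.0900 + 3228.5124) = 124.07
T2: √((29.80)² + (16.93)²) = √(888.0400 + 286.6249) = 34.27
T3: √((-82.24)² + (110.54)²) = √(6763.4176 + 12219.0916) = 137.78
T4: √((-12.44)² + (65.88)²) = √(154.7536 + 4340.1744) = 67.04
T5: √((-71.55)² + (99.68)²) = √(5119.4025 + 9936.1024) = 122.70
T6: √((-97.64)² + (-32.41)²) = √(9533.5696 + 1050.4081) = 102.88
T7: √((-66.59)² + (55.10)²) = √(4434.2281 + 3036.0100) = 86.43
T8: √((9.93)² + (98.04)²) = √(98.6049 + 9611.8416) = 98.54
T9: √((-96.02)² + (84.97)²) = √(9219.8404 + 7219.9009) = 128.22
T10: √((-25.70)² + (98.70)²) = √(660.4900 + 9741.6900) = 101.99
T11: √((-51.87)² + (-29.65)²) = √(2690.4969 + 879.1225) = 59.75
T12: √((-1.07)² + (40.57)²) = √(1.1449 + 1645.9249) = 40.58
T13: √((64.52)² + (-5.17)²) = √(4162.8304 + 26.7289) = 64.73
Sorted: T2 (34.27) < T12 (40.58) < T11 (59.75) < T13 (64.73) < T4 (67.04) < T7 (86.43) < …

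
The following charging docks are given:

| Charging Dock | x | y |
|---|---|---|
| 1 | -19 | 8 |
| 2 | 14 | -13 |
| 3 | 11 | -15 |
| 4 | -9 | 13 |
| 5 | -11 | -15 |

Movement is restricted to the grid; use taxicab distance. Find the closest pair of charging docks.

2 and 3

Pairwise distances:
2–3: 5
1–4: 15
3–5: 22
2–5: 27
4–5: 30
1–5: 31
3–4: 48
2–4: 49
1–3: 53
1–2: 54
Closest pair: 2–3 at 5.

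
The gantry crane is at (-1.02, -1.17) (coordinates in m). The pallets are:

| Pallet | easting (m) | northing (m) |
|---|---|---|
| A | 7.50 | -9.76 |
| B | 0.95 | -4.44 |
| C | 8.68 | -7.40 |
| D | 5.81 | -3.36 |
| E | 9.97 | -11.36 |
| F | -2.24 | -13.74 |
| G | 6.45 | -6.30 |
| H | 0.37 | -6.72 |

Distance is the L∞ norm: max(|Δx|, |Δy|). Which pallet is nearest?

B

Distances from (-1.02, -1.17):
A: 8.59 m
B: 3.27 m
C: 9.70 m
D: 6.83 m
E: 10.99 m
F: 12.57 m
G: 7.47 m
H: 5.55 m
Minimum: B at 3.27 m.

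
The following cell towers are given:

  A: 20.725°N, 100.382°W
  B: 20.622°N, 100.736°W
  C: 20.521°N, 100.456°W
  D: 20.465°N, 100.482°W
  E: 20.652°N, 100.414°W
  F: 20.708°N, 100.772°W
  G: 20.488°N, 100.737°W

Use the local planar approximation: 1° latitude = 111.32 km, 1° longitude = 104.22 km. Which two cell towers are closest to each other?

Pairwise distances:
A–B: 38.635 km
A–C: 23.983 km
A–D: 30.762 km
A–E: 8.784 km
A–F: 40.690 km
A–G: 45.441 km
B–C: 31.273 km
B–D: 31.721 km
B–E: 33.725 km
B–F: 10.282 km
B–G: 14.917 km
C–D: 6.797 km
C–E: 15.226 km
C–F: 38.961 km
C–G: 29.515 km
D–E: 21.990 km
D–F: 40.561 km
D–G: 26.699 km
E–F: 37.828 km
E–G: 38.295 km
F–G: 24.761 km
Closest pair: C–D at 6.797 km.

C and D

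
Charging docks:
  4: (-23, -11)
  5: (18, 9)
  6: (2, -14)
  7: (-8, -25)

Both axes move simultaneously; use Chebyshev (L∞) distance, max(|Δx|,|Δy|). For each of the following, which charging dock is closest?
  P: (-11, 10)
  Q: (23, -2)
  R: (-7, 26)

P at (-11, 10):
  4: max(|-12|, |-21|) = 21
  5: max(|29|, |-1|) = 29
  6: max(|13|, |-24|) = 24
  7: max(|3|, |-35|) = 35
  → nearest: 4 (21)
Q at (23, -2):
  4: max(|-46|, |-9|) = 46
  5: max(|-5|, |11|) = 11
  6: max(|-21|, |-12|) = 21
  7: max(|-31|, |-23|) = 31
  → nearest: 5 (11)
R at (-7, 26):
  4: max(|-16|, |-37|) = 37
  5: max(|25|, |-17|) = 25
  6: max(|9|, |-40|) = 40
  7: max(|-1|, |-51|) = 51
  → nearest: 5 (25)

P→4; Q→5; R→5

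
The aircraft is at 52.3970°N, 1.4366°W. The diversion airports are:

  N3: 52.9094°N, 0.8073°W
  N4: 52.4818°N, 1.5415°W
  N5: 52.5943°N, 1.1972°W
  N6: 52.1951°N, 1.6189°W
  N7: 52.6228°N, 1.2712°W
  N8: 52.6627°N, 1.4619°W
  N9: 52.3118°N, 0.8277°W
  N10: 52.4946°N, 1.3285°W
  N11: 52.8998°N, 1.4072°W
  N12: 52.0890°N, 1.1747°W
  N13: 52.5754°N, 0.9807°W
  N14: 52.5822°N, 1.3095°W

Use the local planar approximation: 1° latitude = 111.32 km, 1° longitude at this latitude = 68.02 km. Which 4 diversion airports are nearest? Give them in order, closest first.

N4, N10, N14, N6

Distances from 52.3970°N, 1.4366°W:
N3: √((0.5124·111.32)² + (0.6293·68.02)²) = √(3253.603582 + 1832.266826) = 71.3153 km
N4: √((0.0848·111.32)² + (-0.1049·68.02)²) = √(89.112392 + 50.912478) = 11.8332 km
N5: √((0.1973·111.32)² + (0.2394·68.02)²) = √(482.392521 + 265.168265) = 27.3416 km
N6: √((-0.2019·111.32)² + (-0.1823·68.02)²) = √(505.148460 + 153.761141) = 25.6692 km
N7: √((0.2258·111.32)² + (0.1654·68.02)²) = √(631.821311 + 126.573930) = 27.5390 km
N8: √((0.2657·111.32)² + (-0.0253·68.02)²) = √(874.841757 + 2.961517) = 29.6277 km
N9: √((-0.0852·111.32)² + (0.6089·68.02)²) = √(89.955057 + 1715.399200) = 42.4895 km
N10: √((0.0976·111.32)² + (0.1081·68.02)²) = √(118.044574 + 54.066050) = 13.1191 km
N11: √((0.5028·111.32)² + (0.0294·68.02)²) = √(3132.830753 + 3.999152) = 56.0074 km
N12: √((-0.3080·111.32)² + (0.2619·68.02)²) = √(1175.568197 + 317.354201) = 38.6384 km
N13: √((0.1784·111.32)² + (0.4559·68.02)²) = √(394.399264 + 961.639822) = 36.8244 km
N14: √((0.1852·111.32)² + (0.1271·68.02)²) = √(425.038588 + 74.741938) = 22.3558 km
Sorted: N4 (11.8332 km) < N10 (13.1191 km) < N14 (22.3558 km) < N6 (25.6692 km) < N5 (27.3416 km) < N7 (27.5390 km) < …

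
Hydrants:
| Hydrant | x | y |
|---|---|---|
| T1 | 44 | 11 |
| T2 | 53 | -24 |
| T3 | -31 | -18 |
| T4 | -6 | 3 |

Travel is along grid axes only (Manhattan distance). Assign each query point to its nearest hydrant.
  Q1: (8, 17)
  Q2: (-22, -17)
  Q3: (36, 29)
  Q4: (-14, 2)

Q1 at (8, 17):
  T1: |36| + |-6| = 36 + 6 = 42
  T2: |45| + |-41| = 45 + 41 = 86
  T3: |-39| + |-35| = 39 + 35 = 74
  T4: |-14| + |-14| = 14 + 14 = 28
  → nearest: T4 (28)
Q2 at (-22, -17):
  T1: |66| + |28| = 66 + 28 = 94
  T2: |75| + |-7| = 75 + 7 = 82
  T3: |-9| + |-1| = 9 + 1 = 10
  T4: |16| + |20| = 16 + 20 = 36
  → nearest: T3 (10)
Q3 at (36, 29):
  T1: |8| + |-18| = 8 + 18 = 26
  T2: |17| + |-53| = 17 + 53 = 70
  T3: |-67| + |-47| = 67 + 47 = 114
  T4: |-42| + |-26| = 42 + 26 = 68
  → nearest: T1 (26)
Q4 at (-14, 2):
  T1: |58| + |9| = 58 + 9 = 67
  T2: |67| + |-26| = 67 + 26 = 93
  T3: |-17| + |-20| = 17 + 20 = 37
  T4: |8| + |1| = 8 + 1 = 9
  → nearest: T4 (9)

Q1→T4; Q2→T3; Q3→T1; Q4→T4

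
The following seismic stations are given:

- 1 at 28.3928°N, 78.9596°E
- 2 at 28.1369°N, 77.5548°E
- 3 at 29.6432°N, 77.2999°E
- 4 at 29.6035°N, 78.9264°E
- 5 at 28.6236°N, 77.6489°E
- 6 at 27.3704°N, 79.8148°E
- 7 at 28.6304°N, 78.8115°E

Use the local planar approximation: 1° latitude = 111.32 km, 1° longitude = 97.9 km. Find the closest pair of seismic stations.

Pairwise distances:
1–2: 140.4492 km
1–3: 213.9541 km
1–4: 134.8143 km
1–5: 130.8644 km
1–6: 141.2914 km
1–7: 30.1630 km
2–3: 169.5281 km
2–4: 211.3894 km
2–5: 54.9571 km
2–6: 237.1371 km
2–7: 134.7391 km
3–4: 159.2957 km
3–5: 118.5330 km
3–6: 353.0323 km
3–7: 186.0408 km
4–5: 165.9542 km
4–6: 263.3645 km
4–7: 108.9080 km
5–6: 253.8181 km
5–7: 113.8211 km
6–7: 171.2353 km
Closest pair: 1–7 at 30.1630 km.

1 and 7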